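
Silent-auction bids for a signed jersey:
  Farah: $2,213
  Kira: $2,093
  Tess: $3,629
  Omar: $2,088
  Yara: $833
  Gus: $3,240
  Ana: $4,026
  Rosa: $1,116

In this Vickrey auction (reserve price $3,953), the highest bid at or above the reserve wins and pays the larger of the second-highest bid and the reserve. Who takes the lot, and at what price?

Ana pays $3,953

Vickrey auction (reserve price $3,953): the highest bid at or above the reserve wins and pays the larger of the second-highest bid and the reserve.
Bids in order: 4,026 (Ana) > 3,629 (Tess) > 3,240 (Gus) > 2,213 (Farah) > 2,093 (Kira) > 2,088 (Omar) > …
Ana has the top bid at or above the reserve ($4,026).
Second-highest bid $3,629 is below the reserve $3,953, so the reserve binds → payment $3,953.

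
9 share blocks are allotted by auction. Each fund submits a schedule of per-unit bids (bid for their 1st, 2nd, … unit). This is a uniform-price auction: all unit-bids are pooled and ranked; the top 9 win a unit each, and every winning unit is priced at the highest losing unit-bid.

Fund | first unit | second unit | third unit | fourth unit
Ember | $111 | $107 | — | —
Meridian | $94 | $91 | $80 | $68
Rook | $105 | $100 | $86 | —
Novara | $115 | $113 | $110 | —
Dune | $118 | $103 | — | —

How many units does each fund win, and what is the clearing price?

Merging the schedules and taking the best 9: 118 (Dune-1), 115 (Novara-1), 113 (Novara-2), 111 (Ember-1), 110 (Novara-3), 107 (Ember-2), 105 (Rook-1), 103 (Dune-2), 100 (Rook-2)
First bid not allocated: $94.
Allocation: Dune 2, Ember 2, Novara 3, Rook 2.

Dune 2, Ember 2, Novara 3, Rook 2; clearing price $94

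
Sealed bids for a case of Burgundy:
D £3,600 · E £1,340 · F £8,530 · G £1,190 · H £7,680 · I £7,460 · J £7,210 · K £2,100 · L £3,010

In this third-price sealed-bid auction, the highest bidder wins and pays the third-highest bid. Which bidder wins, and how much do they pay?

Rule: the highest bidder wins and pays the third-highest bid.
Sorting bids: 8,530 (F) > 7,680 (H) > 7,460 (I) > 7,210 (J) > 3,600 (D) > 3,010 (L) > …
F wins; payment is bid #3 in the ranking = £7,460.

F pays £7,460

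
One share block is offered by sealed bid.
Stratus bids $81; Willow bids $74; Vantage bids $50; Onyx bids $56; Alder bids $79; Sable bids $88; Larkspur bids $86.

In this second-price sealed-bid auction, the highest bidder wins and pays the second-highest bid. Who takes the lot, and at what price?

Sable pays $86

Bids in order: 88 (Sable) > 86 (Larkspur) > 81 (Stratus) > 79 (Alder) > 74 (Willow) > 56 (Onyx) > …
Second-price: Sable pays Larkspur's bid of $86.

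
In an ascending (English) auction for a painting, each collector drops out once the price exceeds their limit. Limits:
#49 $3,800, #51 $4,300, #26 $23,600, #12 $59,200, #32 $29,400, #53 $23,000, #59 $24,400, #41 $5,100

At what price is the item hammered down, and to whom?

Open ascending-bid auction: the price rises until one bidder remains; the winner pays the price at which the last rival dropped out.
Limits ranked: 59,200 (#12) > 29,400 (#32) > 24,400 (#59) > 23,600 (#26) > 23,000 (#53) > 5,100 (#41) > …
Bidding ends when #32 exits at $29,400; #12 takes it.

#12 wins at $29,400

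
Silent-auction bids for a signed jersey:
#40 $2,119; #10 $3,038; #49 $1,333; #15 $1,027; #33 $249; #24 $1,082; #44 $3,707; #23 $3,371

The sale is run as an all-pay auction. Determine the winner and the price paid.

#44 pays $3,707

Bids ranked: 3,707 (#44) > 3,371 (#23) > 3,038 (#10) > 2,119 (#40) > 1,333 (#49) > 1,082 (#24) > …
#44 is highest and takes the item; every bidder forfeits their bid.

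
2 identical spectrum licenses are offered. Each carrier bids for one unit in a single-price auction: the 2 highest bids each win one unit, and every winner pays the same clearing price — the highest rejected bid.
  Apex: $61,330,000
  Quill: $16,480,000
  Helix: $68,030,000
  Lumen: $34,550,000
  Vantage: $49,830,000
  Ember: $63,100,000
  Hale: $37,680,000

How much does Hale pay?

Hale pays $0

Ordering the bids: 68,030,000 (Helix), 63,100,000 (Ember), 61,330,000 (Apex), 49,830,000 (Vantage), …
The 2 highest are Helix, Ember.
Clearing price = highest rejected bid = $61,330,000.
Hale does not win → pays $0.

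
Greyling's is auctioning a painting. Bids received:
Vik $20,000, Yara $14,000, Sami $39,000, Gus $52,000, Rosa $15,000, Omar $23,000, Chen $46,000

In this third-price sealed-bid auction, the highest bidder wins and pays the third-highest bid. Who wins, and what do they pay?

Rule: the highest bidder wins and pays the third-highest bid.
Bids ranked: 52,000 (Gus) > 46,000 (Chen) > 39,000 (Sami) > 23,000 (Omar) > 20,000 (Vik) > 15,000 (Rosa) > …
Gus is highest; pays the third-highest bid, $39,000.

Gus pays $39,000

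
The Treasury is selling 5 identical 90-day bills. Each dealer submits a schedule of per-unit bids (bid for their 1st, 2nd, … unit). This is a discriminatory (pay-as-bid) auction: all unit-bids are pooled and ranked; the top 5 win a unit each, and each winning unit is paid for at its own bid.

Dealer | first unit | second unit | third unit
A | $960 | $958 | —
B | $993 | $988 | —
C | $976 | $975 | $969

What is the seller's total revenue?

Merging the schedules and taking the best 5: 993 (B-1), 988 (B-2), 976 (C-1), 975 (C-2), 969 (C-3)
Next rejected bid: $960 (not a price — pay-as-bid).
Each winning unit pays its own bid.
Revenue = 993 + 988 + 976 + 975 + 969 = $4,901.

Total revenue: $4,901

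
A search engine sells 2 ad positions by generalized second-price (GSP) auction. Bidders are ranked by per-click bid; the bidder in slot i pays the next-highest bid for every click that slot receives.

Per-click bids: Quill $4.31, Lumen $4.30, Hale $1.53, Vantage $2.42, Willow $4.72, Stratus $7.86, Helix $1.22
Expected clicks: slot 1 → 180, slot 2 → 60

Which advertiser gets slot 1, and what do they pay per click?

Sorting advertisers: $7.86 (Stratus) > $4.72 (Willow) > $4.31 (Quill) > …
Slot 1 goes to the first-ranked bidder, Stratus, who pays the next bid down: $4.72/click.

Stratus; $4.72 per click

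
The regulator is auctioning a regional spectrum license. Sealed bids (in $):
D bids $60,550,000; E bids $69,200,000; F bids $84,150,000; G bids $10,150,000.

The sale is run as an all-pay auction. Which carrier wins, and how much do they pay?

Sorting bids: 84,150,000 (F) > 69,200,000 (E) > 60,550,000 (D) > 10,150,000 (G)
F wins with the top bid; all bids are sunk regardless.

F pays $84,150,000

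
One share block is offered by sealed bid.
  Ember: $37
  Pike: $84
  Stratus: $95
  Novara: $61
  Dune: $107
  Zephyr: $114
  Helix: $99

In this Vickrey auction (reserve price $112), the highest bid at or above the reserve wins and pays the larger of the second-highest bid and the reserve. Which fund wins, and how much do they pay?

Zephyr pays $112

Bids ranked: 114 (Zephyr) > 107 (Dune) > 99 (Helix) > 95 (Stratus) > 84 (Pike) > 61 (Novara) > …
Highest eligible bid: Zephyr at $114.
Second-highest bid $107 is below the reserve $112, so the reserve binds → payment $112.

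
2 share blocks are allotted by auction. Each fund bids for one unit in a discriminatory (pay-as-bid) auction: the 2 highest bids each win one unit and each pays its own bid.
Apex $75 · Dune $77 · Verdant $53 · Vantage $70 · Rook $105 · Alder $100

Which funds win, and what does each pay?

Rook $105, Alder $100

Ordering the bids: 105 (Rook), 100 (Alder), 77 (Dune), 75 (Apex), …
Top 2: Rook, Alder.
Each winner pays its own bid: Rook $105, Alder $100.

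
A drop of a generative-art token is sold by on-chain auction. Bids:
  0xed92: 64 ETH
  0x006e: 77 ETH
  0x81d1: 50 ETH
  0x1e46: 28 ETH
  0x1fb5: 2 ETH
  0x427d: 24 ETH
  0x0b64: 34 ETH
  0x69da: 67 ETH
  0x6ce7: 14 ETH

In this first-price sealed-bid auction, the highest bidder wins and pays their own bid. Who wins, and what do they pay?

0x006e pays 77 ETH

Bids in order: 77 (0x006e) > 67 (0x69da) > 64 (0xed92) > 50 (0x81d1) > 34 (0x0b64) > 28 (0x1e46) > …
0x006e is highest → pays own bid, 77 ETH.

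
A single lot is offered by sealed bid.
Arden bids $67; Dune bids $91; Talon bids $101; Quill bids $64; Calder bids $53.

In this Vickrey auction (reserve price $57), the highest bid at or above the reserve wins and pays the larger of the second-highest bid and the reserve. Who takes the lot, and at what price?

Bids in order: 101 (Talon) > 91 (Dune) > 67 (Arden) > 64 (Quill) > 53 (Calder)
Highest eligible bid: Talon at $101.
Second-highest bid $91 exceeds the reserve $57 → payment $91.

Talon pays $91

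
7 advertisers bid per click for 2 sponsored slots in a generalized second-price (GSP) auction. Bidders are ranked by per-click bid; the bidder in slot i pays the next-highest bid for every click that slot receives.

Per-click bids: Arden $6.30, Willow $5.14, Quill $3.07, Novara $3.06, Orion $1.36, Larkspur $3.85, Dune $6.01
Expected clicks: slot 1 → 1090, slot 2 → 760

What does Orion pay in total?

Orion pays $0.00

Sorting advertisers: $6.30 (Arden) > $6.01 (Dune) > $5.14 (Willow) > …
Orion ranks below slot 2 → no slot, pays nothing.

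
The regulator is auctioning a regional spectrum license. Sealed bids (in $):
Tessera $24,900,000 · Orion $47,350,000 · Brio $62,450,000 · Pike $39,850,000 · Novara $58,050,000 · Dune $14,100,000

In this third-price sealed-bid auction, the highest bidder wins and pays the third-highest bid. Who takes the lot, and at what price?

Bids in order: 62,450,000 (Brio) > 58,050,000 (Novara) > 47,350,000 (Orion) > 39,850,000 (Pike) > 24,900,000 (Tessera) > 14,100,000 (Dune)
Brio wins; payment is bid #3 in the ranking = $47,350,000.

Brio pays $47,350,000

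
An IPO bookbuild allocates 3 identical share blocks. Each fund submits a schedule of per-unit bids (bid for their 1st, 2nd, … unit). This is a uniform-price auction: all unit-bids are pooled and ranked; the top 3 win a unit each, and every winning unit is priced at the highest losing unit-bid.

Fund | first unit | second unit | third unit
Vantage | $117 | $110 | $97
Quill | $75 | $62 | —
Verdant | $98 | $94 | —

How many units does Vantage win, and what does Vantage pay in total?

Vantage: 2 units, pays $194

Merging the schedules and taking the best 3: 117 (Vantage-1), 110 (Vantage-2), 98 (Verdant-1)
Highest rejected unit-bid = $97.
Vantage wins 2 unit(s) at $97 each.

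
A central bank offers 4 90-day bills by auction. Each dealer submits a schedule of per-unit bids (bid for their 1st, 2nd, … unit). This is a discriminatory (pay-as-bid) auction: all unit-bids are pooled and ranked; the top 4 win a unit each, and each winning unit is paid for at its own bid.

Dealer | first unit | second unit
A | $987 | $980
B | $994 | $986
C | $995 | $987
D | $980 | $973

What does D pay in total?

Pooled unit-bids ranked (top 4): 995 (C-1), 994 (B-1), 987 (A-1), 987 (C-2)
Next rejected bid: $986 (not a price — pay-as-bid).
D wins no units.

D pays $0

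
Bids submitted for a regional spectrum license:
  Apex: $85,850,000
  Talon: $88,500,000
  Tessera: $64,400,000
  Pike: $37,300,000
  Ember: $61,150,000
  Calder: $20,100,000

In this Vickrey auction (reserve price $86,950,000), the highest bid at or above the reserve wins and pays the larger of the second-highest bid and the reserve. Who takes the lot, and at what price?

Sorting bids: 88,500,000 (Talon) > 85,850,000 (Apex) > 64,400,000 (Tessera) > 61,150,000 (Ember) > 37,300,000 (Pike) > 20,100,000 (Calder)
Highest eligible bid: Talon at $88,500,000.
Second-highest bid $85,850,000 is below the reserve $86,950,000, so the reserve binds → payment $86,950,000.

Talon pays $86,950,000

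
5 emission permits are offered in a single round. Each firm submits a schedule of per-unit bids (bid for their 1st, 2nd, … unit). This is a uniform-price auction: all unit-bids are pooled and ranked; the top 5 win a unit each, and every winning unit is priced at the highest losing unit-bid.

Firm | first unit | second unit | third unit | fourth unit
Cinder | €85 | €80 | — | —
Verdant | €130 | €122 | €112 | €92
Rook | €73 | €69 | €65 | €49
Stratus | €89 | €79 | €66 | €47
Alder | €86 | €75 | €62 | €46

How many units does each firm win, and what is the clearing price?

Stratus 1, Verdant 4; clearing price €86

All unit-bids, highest first — top 5: 130 (Verdant-1), 122 (Verdant-2), 112 (Verdant-3), 92 (Verdant-4), 89 (Stratus-1)
Highest rejected unit-bid = €86.
Allocation: Stratus 1, Verdant 4.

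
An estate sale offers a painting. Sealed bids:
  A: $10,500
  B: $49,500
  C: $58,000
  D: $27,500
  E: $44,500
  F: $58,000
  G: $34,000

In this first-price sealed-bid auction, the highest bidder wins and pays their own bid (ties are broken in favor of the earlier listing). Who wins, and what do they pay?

Rule: the highest bidder wins and pays their own bid.
Bids in order: 58,000 (C) > 58,000 (F) > 49,500 (B) > 44,500 (E) > 34,000 (G) > 27,500 (D) > …
C and F tie at $58,000; tie-break gives it to C.
C is highest → pays own bid, $58,000.

C pays $58,000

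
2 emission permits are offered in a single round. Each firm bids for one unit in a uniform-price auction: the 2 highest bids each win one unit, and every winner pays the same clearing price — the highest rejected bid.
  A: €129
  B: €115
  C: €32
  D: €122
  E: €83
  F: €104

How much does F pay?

F pays €0

Sorting: 129 (A), 122 (D), 115 (B), 104 (F), …
Winners (2 units): A, D.
First losing bid is B's €115, which sets the uniform price.
F does not win → pays €0.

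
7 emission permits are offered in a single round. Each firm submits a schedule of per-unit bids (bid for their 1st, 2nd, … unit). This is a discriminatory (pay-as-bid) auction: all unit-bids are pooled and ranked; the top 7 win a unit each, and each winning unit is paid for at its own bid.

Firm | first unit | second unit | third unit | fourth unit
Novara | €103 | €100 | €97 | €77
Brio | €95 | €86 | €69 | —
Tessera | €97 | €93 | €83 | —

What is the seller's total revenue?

Merging the schedules and taking the best 7: 103 (Novara-1), 100 (Novara-2), 97 (Novara-3), 97 (Tessera-1), 95 (Brio-1), 93 (Tessera-2), 86 (Brio-2)
Next rejected bid: €83 (not a price — pay-as-bid).
Each winning unit pays its own bid.
Revenue = 103 + 100 + 97 + 97 + 95 + 93 + 86 = €671.

Total revenue: €671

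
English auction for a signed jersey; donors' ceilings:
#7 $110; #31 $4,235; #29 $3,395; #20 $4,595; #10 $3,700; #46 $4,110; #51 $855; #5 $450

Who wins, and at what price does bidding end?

#20 wins at $4,235

Limits in order: 4,595 (#20) > 4,235 (#31) > 4,110 (#46) > 3,700 (#10) > 3,395 (#29) > 855 (#51) > …
Once the price passes $4,235, only #20 is left; the hammer falls at #31's limit of $4,235.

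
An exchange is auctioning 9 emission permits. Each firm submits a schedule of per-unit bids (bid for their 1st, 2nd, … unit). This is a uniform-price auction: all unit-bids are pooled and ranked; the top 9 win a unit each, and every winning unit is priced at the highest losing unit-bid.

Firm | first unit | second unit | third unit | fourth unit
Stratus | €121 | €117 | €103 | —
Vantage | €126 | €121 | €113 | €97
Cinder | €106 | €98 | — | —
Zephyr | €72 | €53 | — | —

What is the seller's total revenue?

Pooled unit-bids ranked (top 9): 126 (Vantage-1), 121 (Stratus-1), 121 (Vantage-2), 117 (Stratus-2), 113 (Vantage-3), 106 (Cinder-1), 103 (Stratus-3), 98 (Cinder-2), 97 (Vantage-4)
Highest rejected unit-bid = €72.
Allocation: Cinder 2, Stratus 3, Vantage 4. Every unit priced at €72.
Revenue = 9 × 72 = €648.

Total revenue: €648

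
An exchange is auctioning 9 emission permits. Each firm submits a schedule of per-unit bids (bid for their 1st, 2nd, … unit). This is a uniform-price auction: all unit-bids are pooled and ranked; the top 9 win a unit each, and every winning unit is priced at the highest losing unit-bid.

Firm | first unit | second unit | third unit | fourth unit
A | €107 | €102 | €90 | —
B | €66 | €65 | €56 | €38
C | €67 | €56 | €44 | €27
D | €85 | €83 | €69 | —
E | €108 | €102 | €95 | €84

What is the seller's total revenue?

Pooled unit-bids ranked (top 9): 108 (E-1), 107 (A-1), 102 (A-2), 102 (E-2), 95 (E-3), 90 (A-3), 85 (D-1), 84 (E-4), 83 (D-2)
First bid not allocated: €69.
Allocation: A 3, D 2, E 4. Every unit priced at €69.
Revenue = 9 × 69 = €621.

Total revenue: €621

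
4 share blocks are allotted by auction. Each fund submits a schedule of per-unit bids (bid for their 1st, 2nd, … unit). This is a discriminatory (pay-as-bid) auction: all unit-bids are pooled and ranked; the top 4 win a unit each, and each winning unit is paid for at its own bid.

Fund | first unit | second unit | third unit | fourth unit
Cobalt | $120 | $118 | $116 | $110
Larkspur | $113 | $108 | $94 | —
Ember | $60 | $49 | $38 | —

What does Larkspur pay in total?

Larkspur pays $113

All unit-bids, highest first — top 4: 120 (Cobalt-1), 118 (Cobalt-2), 116 (Cobalt-3), 113 (Larkspur-1)
Next rejected bid: $110 (not a price — pay-as-bid).
Larkspur's winning unit-bids: 113 = $113.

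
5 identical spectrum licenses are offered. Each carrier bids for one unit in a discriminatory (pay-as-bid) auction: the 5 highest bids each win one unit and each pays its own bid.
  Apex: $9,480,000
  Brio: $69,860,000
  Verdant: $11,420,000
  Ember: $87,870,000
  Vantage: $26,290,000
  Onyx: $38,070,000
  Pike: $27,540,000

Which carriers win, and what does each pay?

Sorting: 87,870,000 (Ember), 69,860,000 (Brio), 38,070,000 (Onyx), 27,540,000 (Pike), 26,290,000 (Vantage), 11,420,000 (Verdant), 9,480,000 (Apex)
Winners (5 units): Ember, Brio, Onyx, Pike, Vantage.
Each winner pays its own bid: Ember $87,870,000, Brio $69,860,000, Onyx $38,070,000, Pike $27,540,000, Vantage $26,290,000.

Ember $87,870,000, Brio $69,860,000, Onyx $38,070,000, Pike $27,540,000, Vantage $26,290,000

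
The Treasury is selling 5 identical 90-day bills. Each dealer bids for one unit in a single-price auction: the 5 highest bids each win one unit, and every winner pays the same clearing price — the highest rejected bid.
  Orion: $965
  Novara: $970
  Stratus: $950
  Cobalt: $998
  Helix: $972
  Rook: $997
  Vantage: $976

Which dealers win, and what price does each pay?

Sorting: 998 (Cobalt), 997 (Rook), 976 (Vantage), 972 (Helix), 970 (Novara), 965 (Orion), 950 (Stratus)
Top 5: Cobalt, Rook, Vantage, Helix, Novara.
Clearing price = highest rejected bid = $965.

Cobalt, Rook, Vantage, Helix, Novara; each pays $965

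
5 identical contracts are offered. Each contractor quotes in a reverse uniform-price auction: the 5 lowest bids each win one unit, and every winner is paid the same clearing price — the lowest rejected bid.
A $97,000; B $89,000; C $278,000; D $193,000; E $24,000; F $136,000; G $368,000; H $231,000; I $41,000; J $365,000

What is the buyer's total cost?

Total cost: $965,000

Bids ranked low→high: 24,000 (E), 41,000 (I), 89,000 (B), 97,000 (A), 136,000 (F), 193,000 (D), 231,000 (H), …
Winners (5 units): E, I, B, A, F.
First losing bid is D's $193,000, which sets the uniform price.
Total cost = 5 × $193,000 = $965,000.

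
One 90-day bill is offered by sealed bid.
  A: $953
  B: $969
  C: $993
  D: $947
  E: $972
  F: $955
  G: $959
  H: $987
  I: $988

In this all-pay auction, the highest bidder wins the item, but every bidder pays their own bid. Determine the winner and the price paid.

Bids ranked: 993 (C) > 988 (I) > 987 (H) > 972 (E) > 969 (B) > 959 (G) > …
C wins with the top bid; all bids are sunk regardless.

C pays $993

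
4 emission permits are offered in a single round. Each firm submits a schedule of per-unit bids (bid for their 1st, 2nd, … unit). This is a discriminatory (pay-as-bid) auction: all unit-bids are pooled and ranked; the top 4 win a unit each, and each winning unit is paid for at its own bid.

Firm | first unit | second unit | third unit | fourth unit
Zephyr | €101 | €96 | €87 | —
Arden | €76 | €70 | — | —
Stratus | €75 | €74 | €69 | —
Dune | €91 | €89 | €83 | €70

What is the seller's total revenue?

All unit-bids, highest first — top 4: 101 (Zephyr-1), 96 (Zephyr-2), 91 (Dune-1), 89 (Dune-2)
Next rejected bid: €87 (not a price — pay-as-bid).
Each winning unit pays its own bid.
Revenue = 101 + 96 + 91 + 89 = €377.

Total revenue: €377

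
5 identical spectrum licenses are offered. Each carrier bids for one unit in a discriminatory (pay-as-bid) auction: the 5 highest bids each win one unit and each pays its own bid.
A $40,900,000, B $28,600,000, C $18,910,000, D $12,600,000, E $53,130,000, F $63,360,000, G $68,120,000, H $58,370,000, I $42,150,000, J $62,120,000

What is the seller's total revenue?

Ordering the bids: 68,120,000 (G), 63,360,000 (F), 62,120,000 (J), 58,370,000 (H), 53,130,000 (E), 42,150,000 (I), 40,900,000 (A), …
Winners (5 units): G, F, J, H, E.
Total revenue = 68,120,000 + 63,360,000 + 62,120,000 + 58,370,000 + 53,130,000 = $305,100,000.

Total revenue: $305,100,000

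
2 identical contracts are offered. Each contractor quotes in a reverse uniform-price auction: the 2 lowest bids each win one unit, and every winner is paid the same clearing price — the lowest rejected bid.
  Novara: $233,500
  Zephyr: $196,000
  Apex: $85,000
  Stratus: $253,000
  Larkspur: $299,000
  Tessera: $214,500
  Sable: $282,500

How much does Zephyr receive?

Bids ranked low→high: 85,000 (Apex), 196,000 (Zephyr), 214,500 (Tessera), 233,500 (Novara), …
Winners (2 units): Apex, Zephyr.
First losing bid is Tessera's $214,500, which sets the uniform price.
Zephyr wins → is paid $214,500.

Zephyr is paid $214,500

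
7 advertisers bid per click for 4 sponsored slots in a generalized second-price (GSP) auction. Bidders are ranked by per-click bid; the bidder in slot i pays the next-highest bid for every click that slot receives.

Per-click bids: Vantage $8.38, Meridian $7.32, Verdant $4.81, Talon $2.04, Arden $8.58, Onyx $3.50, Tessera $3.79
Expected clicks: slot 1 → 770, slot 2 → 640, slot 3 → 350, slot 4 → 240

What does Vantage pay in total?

Ranked by bid: $8.58 (Arden) > $8.38 (Vantage) > $7.32 (Meridian) > $4.81 (Verdant) > $3.79 (Tessera) > …
Vantage holds slot 2 → pays next bid $7.32 × 640 clicks = $4684.80.

Vantage pays $4684.80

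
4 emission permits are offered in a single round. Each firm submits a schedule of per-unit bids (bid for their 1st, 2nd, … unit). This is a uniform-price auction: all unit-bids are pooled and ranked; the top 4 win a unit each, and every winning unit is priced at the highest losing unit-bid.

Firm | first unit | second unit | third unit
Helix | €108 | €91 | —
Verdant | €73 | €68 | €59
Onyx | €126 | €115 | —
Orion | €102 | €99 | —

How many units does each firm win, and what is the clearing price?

Helix 1, Onyx 2, Orion 1; clearing price €99

Pooled unit-bids ranked (top 4): 126 (Onyx-1), 115 (Onyx-2), 108 (Helix-1), 102 (Orion-1)
First bid not allocated: €99.
Allocation: Helix 1, Onyx 2, Orion 1.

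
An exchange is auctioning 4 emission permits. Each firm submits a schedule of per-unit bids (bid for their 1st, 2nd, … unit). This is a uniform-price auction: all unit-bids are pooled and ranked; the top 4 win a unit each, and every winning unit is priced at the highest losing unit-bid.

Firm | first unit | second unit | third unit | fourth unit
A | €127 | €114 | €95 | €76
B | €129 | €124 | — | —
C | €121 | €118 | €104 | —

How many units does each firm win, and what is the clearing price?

All unit-bids, highest first — top 4: 129 (B-1), 127 (A-1), 124 (B-2), 121 (C-1)
The (k+1)-th unit-bid is €118.
Allocation: A 1, B 2, C 1.

A 1, B 2, C 1; clearing price €118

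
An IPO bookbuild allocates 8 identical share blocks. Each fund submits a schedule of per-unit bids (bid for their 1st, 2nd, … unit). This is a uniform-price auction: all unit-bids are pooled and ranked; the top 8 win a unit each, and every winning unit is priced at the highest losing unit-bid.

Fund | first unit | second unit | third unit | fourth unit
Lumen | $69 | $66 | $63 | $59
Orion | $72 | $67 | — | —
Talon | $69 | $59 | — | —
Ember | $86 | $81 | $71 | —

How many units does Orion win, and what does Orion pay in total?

Orion: 2 units, pays $126

Pooled unit-bids ranked (top 8): 86 (Ember-1), 81 (Ember-2), 72 (Orion-1), 71 (Ember-3), 69 (Lumen-1), 69 (Talon-1), 67 (Orion-2), 66 (Lumen-2)
First bid not allocated: $63.
Orion wins 2 unit(s) at $63 each.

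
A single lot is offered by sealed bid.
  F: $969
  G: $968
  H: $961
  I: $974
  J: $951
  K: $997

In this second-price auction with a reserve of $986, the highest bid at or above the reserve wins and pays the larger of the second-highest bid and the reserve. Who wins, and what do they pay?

K pays $986

Bids in order: 997 (K) > 974 (I) > 969 (F) > 968 (G) > 961 (H) > 951 (J)
K has the top bid at or above the reserve ($997).
Second-highest bid $974 is below the reserve $986, so the reserve binds → payment $986.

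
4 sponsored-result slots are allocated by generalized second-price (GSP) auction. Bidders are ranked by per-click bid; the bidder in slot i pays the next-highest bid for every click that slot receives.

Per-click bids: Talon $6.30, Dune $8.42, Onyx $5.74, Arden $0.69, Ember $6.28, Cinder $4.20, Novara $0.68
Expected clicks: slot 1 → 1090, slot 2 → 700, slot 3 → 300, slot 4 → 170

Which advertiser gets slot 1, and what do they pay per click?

Ranked by bid: $8.42 (Dune) > $6.30 (Talon) > $6.28 (Ember) > $5.74 (Onyx) > $4.20 (Cinder) > …
Slot 1 goes to the first-ranked bidder, Dune, who pays the next bid down: $6.30/click.

Dune; $6.30 per click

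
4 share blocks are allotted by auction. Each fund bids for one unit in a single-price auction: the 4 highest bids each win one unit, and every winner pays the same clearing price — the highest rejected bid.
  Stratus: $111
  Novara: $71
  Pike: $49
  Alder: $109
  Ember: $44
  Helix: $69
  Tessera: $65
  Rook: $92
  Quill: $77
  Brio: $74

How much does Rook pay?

Bids ranked high→low: 111 (Stratus), 109 (Alder), 92 (Rook), 77 (Quill), 74 (Brio), 71 (Novara), …
Winners (4 units): Stratus, Alder, Rook, Quill.
Highest unsuccessful bid: $74 → clearing price.
Rook wins → pays $74.

Rook pays $74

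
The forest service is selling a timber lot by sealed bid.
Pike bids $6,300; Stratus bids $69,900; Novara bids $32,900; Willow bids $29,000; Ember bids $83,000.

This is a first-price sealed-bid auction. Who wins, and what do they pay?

Ember pays $83,000

Sorting bids: 83,000 (Ember) > 69,900 (Stratus) > 32,900 (Novara) > 29,000 (Willow) > 6,300 (Pike)
Ember has the highest bid and pays exactly that: $83,000.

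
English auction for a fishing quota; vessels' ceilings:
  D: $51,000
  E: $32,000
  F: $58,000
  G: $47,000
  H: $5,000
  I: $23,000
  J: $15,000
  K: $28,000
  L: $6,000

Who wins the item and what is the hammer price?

Open ascending-bid auction: the price rises until one bidder remains; the winner pays the price at which the last rival dropped out.
Limits in order: 58,000 (F) > 51,000 (D) > 47,000 (G) > 32,000 (E) > 28,000 (K) > 23,000 (I) > …
D is the last rival to drop out, at $51,000; F remains and wins at that price.

F wins at $51,000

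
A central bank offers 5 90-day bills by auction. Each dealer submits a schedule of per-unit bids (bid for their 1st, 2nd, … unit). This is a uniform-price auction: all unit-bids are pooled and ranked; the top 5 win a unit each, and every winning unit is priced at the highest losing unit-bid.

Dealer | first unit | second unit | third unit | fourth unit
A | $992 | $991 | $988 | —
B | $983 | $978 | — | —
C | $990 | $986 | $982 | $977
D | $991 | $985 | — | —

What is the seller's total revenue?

All unit-bids, highest first — top 5: 992 (A-1), 991 (A-2), 991 (D-1), 990 (C-1), 988 (A-3)
The (k+1)-th unit-bid is $986.
Allocation: A 3, C 1, D 1. Every unit priced at $986.
Revenue = 5 × 986 = $4,930.

Total revenue: $4,930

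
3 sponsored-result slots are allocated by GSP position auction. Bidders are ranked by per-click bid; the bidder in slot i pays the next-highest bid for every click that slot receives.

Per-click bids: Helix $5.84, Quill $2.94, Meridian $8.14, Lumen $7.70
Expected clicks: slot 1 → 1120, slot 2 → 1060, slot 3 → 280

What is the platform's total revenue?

Ranked by bid: $8.14 (Meridian) > $7.70 (Lumen) > $5.84 (Helix) > $2.94 (Quill)
Slot 1: Meridian pays $7.70 × 1120 = $8624.00
Slot 2: Lumen pays $5.84 × 1060 = $6190.40
Slot 3: Helix pays $2.94 × 280 = $823.20
Total = $15637.60

Total revenue: $15637.60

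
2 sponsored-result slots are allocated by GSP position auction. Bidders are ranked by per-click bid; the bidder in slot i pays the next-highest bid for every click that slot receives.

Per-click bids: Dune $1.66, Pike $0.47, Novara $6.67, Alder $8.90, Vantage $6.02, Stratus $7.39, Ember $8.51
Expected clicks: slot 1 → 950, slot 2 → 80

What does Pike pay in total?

Pike pays $0.00

Per-click bids in order: $8.90 (Alder) > $8.51 (Ember) > $7.39 (Stratus) > …
Pike ranks below slot 2 → no slot, pays nothing.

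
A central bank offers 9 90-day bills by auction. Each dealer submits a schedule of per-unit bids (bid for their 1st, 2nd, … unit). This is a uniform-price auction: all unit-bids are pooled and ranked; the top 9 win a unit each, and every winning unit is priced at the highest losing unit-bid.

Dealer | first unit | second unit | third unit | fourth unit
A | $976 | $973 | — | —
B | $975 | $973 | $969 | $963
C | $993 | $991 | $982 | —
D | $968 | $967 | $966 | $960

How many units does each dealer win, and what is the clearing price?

Pooled unit-bids ranked (top 9): 993 (C-1), 991 (C-2), 982 (C-3), 976 (A-1), 975 (B-1), 973 (A-2), 973 (B-2), 969 (B-3), 968 (D-1)
First bid not allocated: $967.
Allocation: A 2, B 3, C 3, D 1.

A 2, B 3, C 3, D 1; clearing price $967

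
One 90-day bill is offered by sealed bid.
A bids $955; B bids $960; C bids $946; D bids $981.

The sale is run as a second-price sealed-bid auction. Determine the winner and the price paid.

Bids ranked: 981 (D) > 960 (B) > 955 (A) > 946 (C)
D wins with the highest bid; price is set by the runner-up at $960.

D pays $960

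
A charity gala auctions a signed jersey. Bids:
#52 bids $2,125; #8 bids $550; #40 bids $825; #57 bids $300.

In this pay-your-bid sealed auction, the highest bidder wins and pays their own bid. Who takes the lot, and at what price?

#52 pays $2,125

Sorting bids: 2,125 (#52) > 825 (#40) > 550 (#8) > 300 (#57)
First-price: #52 pays what they bid, $2,125.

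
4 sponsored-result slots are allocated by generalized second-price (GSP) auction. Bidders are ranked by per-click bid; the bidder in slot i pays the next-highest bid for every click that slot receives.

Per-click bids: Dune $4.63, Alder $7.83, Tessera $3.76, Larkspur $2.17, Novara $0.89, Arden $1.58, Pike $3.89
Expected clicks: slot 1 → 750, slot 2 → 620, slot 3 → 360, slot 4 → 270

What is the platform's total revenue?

Sorting advertisers: $7.83 (Alder) > $4.63 (Dune) > $3.89 (Pike) > $3.76 (Tessera) > $2.17 (Larkspur) > …
Slot 1: Alder pays $4.63 × 750 = $3472.50
Slot 2: Dune pays $3.89 × 620 = $2411.80
Slot 3: Pike pays $3.76 × 360 = $1353.60
Slot 4: Tessera pays $2.17 × 270 = $585.90
Total = $7823.80

Total revenue: $7823.80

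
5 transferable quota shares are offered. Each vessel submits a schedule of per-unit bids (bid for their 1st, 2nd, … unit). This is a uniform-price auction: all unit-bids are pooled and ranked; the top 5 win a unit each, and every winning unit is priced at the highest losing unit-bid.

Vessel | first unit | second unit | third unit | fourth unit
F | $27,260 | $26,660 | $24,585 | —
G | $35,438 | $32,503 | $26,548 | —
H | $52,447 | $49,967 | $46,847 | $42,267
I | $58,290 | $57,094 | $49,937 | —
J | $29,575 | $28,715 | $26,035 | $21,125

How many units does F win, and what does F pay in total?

All unit-bids, highest first — top 5: 58,290 (I-1), 57,094 (I-2), 52,447 (H-1), 49,967 (H-2), 49,937 (I-3)
The (k+1)-th unit-bid is $46,847.
F wins 0 unit(s) at $46,847 each.

F: 0 units, pays $0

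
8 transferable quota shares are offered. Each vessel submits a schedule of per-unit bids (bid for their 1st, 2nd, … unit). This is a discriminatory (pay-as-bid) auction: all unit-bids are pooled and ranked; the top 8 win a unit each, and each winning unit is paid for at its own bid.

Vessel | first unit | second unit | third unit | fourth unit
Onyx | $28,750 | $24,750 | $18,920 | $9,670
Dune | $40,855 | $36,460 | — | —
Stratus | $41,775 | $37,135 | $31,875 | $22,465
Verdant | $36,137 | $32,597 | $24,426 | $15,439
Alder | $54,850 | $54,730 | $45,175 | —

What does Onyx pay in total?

Onyx pays $0

Pooled unit-bids ranked (top 8): 54,850 (Alder-1), 54,730 (Alder-2), 45,175 (Alder-3), 41,775 (Stratus-1), 40,855 (Dune-1), 37,135 (Stratus-2), 36,460 (Dune-2), 36,137 (Verdant-1)
Next rejected bid: $32,597 (not a price — pay-as-bid).
Onyx wins no units.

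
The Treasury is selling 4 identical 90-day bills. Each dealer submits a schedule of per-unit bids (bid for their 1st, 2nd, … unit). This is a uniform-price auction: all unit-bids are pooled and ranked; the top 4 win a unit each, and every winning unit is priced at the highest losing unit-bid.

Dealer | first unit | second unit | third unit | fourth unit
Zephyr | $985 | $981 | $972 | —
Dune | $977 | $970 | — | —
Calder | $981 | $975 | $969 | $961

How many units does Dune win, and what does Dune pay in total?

Pooled unit-bids ranked (top 4): 985 (Zephyr-1), 981 (Zephyr-2), 981 (Calder-1), 977 (Dune-1)
Highest rejected unit-bid = $975.
Dune wins 1 unit(s) at $975 each.

Dune: 1 unit, pays $975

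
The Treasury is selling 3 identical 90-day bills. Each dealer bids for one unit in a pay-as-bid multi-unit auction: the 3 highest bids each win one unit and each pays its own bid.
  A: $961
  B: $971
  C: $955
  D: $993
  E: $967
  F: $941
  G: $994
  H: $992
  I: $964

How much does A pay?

Ordering the bids: 994 (G), 993 (D), 992 (H), 971 (B), 967 (E), …
The 3 highest are G, D, H.
A does not win → $0.

A pays $0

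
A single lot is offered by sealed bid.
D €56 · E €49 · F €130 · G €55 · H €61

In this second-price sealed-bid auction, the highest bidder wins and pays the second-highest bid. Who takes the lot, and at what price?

Sorting bids: 130 (F) > 61 (H) > 56 (D) > 55 (G) > 49 (E)
Second-price: F pays H's bid of €61.

F pays €61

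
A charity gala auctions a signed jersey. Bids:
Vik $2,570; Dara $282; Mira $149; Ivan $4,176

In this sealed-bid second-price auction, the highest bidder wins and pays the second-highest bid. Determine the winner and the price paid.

Sorting bids: 4,176 (Ivan) > 2,570 (Vik) > 282 (Dara) > 149 (Mira)
Second-price: Ivan pays Vik's bid of $2,570.

Ivan pays $2,570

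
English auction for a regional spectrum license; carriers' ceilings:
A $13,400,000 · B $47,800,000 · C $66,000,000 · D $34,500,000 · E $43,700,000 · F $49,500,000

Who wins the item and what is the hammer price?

Rule: the price rises until one bidder remains; the winner pays the price at which the last rival dropped out.
Limits ranked: 66,000,000 (C) > 49,500,000 (F) > 47,800,000 (B) > 43,700,000 (E) > 34,500,000 (D) > 13,400,000 (A)
Bidding ends when F exits at $49,500,000; C takes it.

C wins at $49,500,000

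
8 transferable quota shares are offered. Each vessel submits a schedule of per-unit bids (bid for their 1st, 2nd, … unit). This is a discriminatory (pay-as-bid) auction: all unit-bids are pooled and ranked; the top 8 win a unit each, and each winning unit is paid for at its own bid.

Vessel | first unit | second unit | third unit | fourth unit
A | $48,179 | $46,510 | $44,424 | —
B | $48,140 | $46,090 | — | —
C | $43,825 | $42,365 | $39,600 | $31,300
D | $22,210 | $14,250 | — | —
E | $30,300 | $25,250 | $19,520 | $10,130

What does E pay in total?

E pays $0

All unit-bids, highest first — top 8: 48,179 (A-1), 48,140 (B-1), 46,510 (A-2), 46,090 (B-2), 44,424 (A-3), 43,825 (C-1), 42,365 (C-2), 39,600 (C-3)
Next rejected bid: $31,300 (not a price — pay-as-bid).
E wins no units.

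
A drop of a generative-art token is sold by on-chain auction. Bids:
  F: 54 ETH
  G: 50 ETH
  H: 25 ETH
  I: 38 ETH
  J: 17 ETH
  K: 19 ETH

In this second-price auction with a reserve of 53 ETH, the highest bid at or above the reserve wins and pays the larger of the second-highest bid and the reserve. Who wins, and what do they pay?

F pays 53 ETH

Sorting bids: 54 (F) > 50 (G) > 38 (I) > 25 (H) > 19 (K) > 17 (J)
Highest eligible bid: F at 54 ETH.
Second-highest bid 50 ETH is below the reserve 53 ETH, so the reserve binds → payment 53 ETH.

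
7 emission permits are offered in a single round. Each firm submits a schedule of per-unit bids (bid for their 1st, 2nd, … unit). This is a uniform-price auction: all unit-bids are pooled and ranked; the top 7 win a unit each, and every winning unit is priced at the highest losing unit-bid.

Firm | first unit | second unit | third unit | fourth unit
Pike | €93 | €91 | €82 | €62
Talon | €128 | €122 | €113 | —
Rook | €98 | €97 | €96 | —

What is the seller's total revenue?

Total revenue: €637

Merging the schedules and taking the best 7: 128 (Talon-1), 122 (Talon-2), 113 (Talon-3), 98 (Rook-1), 97 (Rook-2), 96 (Rook-3), 93 (Pike-1)
The (k+1)-th unit-bid is €91.
Allocation: Pike 1, Rook 3, Talon 3. Every unit priced at €91.
Revenue = 7 × 91 = €637.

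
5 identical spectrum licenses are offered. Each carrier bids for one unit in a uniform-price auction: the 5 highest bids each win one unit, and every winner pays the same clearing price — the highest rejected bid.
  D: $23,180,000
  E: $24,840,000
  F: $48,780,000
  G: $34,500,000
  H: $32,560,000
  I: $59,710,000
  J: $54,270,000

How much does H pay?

Ordering the bids: 59,710,000 (I), 54,270,000 (J), 48,780,000 (F), 34,500,000 (G), 32,560,000 (H), 24,840,000 (E), 23,180,000 (D)
The 5 highest are I, J, F, G, H.
Clearing price = highest rejected bid = $24,840,000.
H wins → pays $24,840,000.

H pays $24,840,000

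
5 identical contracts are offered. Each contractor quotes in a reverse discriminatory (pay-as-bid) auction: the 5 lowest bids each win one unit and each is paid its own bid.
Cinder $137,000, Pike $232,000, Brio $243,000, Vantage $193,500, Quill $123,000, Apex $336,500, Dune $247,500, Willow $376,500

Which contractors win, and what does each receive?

Bids ranked low→high: 123,000 (Quill), 137,000 (Cinder), 193,500 (Vantage), 232,000 (Pike), 243,000 (Brio), 247,500 (Dune), 336,500 (Apex), …
The 5 lowest are Quill, Cinder, Vantage, Pike, Brio.
Each winner is paid its own bid: Quill $123,000, Cinder $137,000, Vantage $193,500, Pike $232,000, Brio $243,000.

Quill $123,000, Cinder $137,000, Vantage $193,500, Pike $232,000, Brio $243,000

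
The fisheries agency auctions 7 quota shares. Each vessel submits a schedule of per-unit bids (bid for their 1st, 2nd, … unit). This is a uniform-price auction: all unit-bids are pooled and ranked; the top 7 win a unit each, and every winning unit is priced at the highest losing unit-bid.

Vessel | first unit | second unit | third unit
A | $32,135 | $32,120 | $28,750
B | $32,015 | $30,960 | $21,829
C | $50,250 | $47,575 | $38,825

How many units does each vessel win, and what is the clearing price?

Pooled unit-bids ranked (top 7): 50,250 (C-1), 47,575 (C-2), 38,825 (C-3), 32,135 (A-1), 32,120 (A-2), 32,015 (B-1), 30,960 (B-2)
Highest rejected unit-bid = $28,750.
Allocation: A 2, B 2, C 3.

A 2, B 2, C 3; clearing price $28,750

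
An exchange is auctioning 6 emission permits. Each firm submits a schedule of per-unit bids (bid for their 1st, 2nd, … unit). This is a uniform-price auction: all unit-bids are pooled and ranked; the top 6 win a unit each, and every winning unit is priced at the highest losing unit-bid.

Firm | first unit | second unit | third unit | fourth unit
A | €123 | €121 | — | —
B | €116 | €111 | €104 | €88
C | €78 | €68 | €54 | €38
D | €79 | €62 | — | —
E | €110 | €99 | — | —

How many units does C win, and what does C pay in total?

C: 0 units, pays €0

Pooled unit-bids ranked (top 6): 123 (A-1), 121 (A-2), 116 (B-1), 111 (B-2), 110 (E-1), 104 (B-3)
First bid not allocated: €99.
C wins 0 unit(s) at €99 each.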